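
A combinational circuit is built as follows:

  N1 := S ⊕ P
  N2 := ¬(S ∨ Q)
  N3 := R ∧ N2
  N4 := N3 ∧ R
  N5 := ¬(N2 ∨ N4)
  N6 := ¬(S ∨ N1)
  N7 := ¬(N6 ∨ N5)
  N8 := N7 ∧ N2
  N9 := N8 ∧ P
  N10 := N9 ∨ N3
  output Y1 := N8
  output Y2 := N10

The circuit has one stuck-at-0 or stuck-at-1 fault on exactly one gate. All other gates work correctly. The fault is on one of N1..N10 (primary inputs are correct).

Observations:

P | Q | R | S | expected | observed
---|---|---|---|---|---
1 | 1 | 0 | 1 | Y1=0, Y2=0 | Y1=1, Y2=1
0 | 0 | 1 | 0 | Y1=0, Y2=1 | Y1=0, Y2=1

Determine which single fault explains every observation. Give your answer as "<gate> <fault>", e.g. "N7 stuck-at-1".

Fault-free values for test 1 (P=1, Q=1, R=0, S=1): N1=0, N2=0, N3=0, N4=0, N5=1, N6=0, N7=0, N8=0, N9=0, N10=0, giving Y1=0, Y2=0. Observed Y1=1, Y2=1.
Test 1: faults giving observed Y1=1, Y2=1 are {N2 stuck-at-1, N8 stuck-at-1}.
Test 2 (P=0, Q=0, R=1, S=0): fault-free N1=0, N2=1, N3=1, N4=1, N5=0, N6=1, N7=0, N8=0, N9=0, N10=1 → Y1=0, Y2=1; observed Y1=0, Y2=1. Eliminates N8 stuck-at-1.
Only N2 stuck-at-1 is consistent with every test.

N2 stuck-at-1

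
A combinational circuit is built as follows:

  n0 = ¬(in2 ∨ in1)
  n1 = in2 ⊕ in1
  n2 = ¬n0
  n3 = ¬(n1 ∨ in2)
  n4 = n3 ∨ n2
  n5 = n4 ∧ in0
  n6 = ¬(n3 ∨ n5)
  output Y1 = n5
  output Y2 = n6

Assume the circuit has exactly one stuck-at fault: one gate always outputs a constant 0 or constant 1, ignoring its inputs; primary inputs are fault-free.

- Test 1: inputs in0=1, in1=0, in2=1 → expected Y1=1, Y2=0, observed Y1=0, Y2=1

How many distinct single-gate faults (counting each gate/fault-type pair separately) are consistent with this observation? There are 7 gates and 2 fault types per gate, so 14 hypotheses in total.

Fault-free: n0=0, n1=1, n2=1, n3=0, n4=1, n5=1, n6=0 → Y1=1, Y2=0. Observed Y1=0, Y2=1.
  n0 stuck-at-0: output Y1=1, Y2=0 ✗
  n0 stuck-at-1: output Y1=0, Y2=1 ✓
  n1 stuck-at-0: output Y1=1, Y2=0 ✗
  n1 stuck-at-1: output Y1=1, Y2=0 ✗
  n2 stuck-at-0: output Y1=0, Y2=1 ✓
  n2 stuck-at-1: output Y1=1, Y2=0 ✗
  n3 stuck-at-0: output Y1=1, Y2=0 ✗
  n3 stuck-at-1: output Y1=1, Y2=0 ✗
  n4 stuck-at-0: output Y1=0, Y2=1 ✓
  n4 stuck-at-1: output Y1=1, Y2=0 ✗
  n5 stuck-at-0: output Y1=0, Y2=1 ✓
  n5 stuck-at-1: output Y1=1, Y2=0 ✗
  n6 stuck-at-0: output Y1=1, Y2=0 ✗
  n6 stuck-at-1: output Y1=1, Y2=1 ✗
Consistent faults: {n0 stuck-at-1, n2 stuck-at-0, n4 stuck-at-0, n5 stuck-at-0} — 4 in all.

4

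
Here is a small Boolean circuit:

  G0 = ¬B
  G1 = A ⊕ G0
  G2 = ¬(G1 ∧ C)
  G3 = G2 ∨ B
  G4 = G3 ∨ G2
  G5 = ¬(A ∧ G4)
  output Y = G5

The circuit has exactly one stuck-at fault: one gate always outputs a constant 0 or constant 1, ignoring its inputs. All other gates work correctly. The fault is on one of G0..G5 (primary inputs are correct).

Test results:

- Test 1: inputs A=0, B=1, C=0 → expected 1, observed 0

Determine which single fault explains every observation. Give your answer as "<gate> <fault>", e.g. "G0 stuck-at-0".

Fault-free values for test 1 (A=0, B=1, C=0): G0=0, G1=0, G2=1, G3=1, G4=1, G5=1, giving Y=1. Observed 0.
Test 1: faults giving observed 0 are {G5 stuck-at-0}.
Only G5 stuck-at-0 is consistent with every test.

G5 stuck-at-0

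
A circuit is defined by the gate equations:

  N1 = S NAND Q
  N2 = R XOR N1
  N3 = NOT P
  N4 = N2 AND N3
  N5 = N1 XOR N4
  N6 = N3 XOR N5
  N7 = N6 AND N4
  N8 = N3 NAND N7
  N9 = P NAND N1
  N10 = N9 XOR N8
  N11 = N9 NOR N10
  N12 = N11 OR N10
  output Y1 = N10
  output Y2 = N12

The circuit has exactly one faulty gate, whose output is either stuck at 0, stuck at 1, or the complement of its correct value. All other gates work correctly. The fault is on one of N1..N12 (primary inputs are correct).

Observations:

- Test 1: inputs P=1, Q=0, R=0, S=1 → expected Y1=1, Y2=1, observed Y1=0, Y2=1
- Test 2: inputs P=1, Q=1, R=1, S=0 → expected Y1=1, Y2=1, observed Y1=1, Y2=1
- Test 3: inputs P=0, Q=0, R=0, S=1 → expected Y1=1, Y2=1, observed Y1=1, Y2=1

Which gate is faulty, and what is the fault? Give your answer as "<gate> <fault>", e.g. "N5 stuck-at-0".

N3 stuck-at-1

Fault-free values for test 1 (P=1, Q=0, R=0, S=1): N1=1, N2=1, N3=0, N4=0, N5=1, N6=1, N7=0, N8=1, N9=0, N10=1, N11=0, N12=1, giving Y1=1, Y2=1. Observed Y1=0, Y2=1.
Test 1: faults giving observed Y1=0, Y2=1 are {N3 stuck-at-1, N3 inverted output, N8 stuck-at-0, N8 inverted output, N10 stuck-at-0, N10 inverted output}.
Test 2 (P=1, Q=1, R=1, S=0): fault-free N1=1, N2=0, N3=0, N4=0, N5=1, N6=1, N7=0, N8=1, N9=0, N10=1, N11=0, N12=1 → Y1=1, Y2=1; observed Y1=1, Y2=1. Eliminates N8 stuck-at-0, N8 inverted output, N10 stuck-at-0, N10 inverted output.
Test 3 (P=0, Q=0, R=0, S=1): fault-free N1=1, N2=1, N3=1, N4=1, N5=0, N6=1, N7=1, N8=0, N9=1, N10=1, N11=0, N12=1 → Y1=1, Y2=1; observed Y1=1, Y2=1. Eliminates N3 inverted output.
Only N3 stuck-at-1 is consistent with every test.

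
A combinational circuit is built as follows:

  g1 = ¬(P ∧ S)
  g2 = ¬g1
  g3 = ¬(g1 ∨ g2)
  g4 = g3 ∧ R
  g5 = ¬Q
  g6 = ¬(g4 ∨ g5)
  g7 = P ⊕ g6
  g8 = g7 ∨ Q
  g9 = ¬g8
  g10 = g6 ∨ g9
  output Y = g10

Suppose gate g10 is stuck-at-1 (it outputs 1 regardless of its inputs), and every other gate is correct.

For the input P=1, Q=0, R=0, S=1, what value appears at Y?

Propagate with g10 forced: g1=0, g2=1, g3=0, g4=0, g5=1, g6=0, g7=1, g8=1, g9=0, g10=1 [stuck-at-1].
So Y = 1. (Without the fault it would be 0.)

1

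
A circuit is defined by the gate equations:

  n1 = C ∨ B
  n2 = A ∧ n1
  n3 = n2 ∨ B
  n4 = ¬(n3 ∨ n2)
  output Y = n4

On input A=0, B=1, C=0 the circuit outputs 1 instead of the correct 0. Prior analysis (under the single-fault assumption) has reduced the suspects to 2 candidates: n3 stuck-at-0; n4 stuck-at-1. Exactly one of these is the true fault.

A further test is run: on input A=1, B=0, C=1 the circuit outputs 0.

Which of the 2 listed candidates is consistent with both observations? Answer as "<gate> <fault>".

n3 stuck-at-0

Evaluate each candidate on input A=1, B=0, C=1:
  n3 stuck-at-0: n1=1, n2=1, n3=0 [stuck-at-0], n4=0 → 0 — matches
  n4 stuck-at-1: n1=1, n2=1, n3=1, n4=1 [stuck-at-1] → 1 — eliminated
Only n3 stuck-at-0 reproduces the observed 0.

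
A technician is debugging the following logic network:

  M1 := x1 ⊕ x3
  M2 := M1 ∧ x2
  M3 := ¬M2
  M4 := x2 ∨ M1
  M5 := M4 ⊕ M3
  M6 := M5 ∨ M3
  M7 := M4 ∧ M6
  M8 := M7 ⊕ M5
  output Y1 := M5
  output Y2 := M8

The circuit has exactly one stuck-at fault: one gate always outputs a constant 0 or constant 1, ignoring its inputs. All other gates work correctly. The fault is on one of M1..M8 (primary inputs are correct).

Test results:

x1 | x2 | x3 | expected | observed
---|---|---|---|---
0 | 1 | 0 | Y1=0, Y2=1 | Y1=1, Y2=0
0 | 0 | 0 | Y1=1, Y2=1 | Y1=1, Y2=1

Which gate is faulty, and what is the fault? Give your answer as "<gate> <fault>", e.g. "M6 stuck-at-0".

Fault-free values for test 1 (x1=0, x2=1, x3=0): M1=0, M2=0, M3=1, M4=1, M5=0, M6=1, M7=1, M8=1, giving Y1=0, Y2=1. Observed Y1=1, Y2=0.
Test 1: faults giving observed Y1=1, Y2=0 are {M1 stuck-at-1, M2 stuck-at-1, M3 stuck-at-0, M5 stuck-at-1}.
Test 2 (x1=0, x2=0, x3=0): fault-free M1=0, M2=0, M3=1, M4=0, M5=1, M6=1, M7=0, M8=1 → Y1=1, Y2=1; observed Y1=1, Y2=1. Eliminates M1 stuck-at-1, M2 stuck-at-1, M3 stuck-at-0.
Only M5 stuck-at-1 is consistent with every test.

M5 stuck-at-1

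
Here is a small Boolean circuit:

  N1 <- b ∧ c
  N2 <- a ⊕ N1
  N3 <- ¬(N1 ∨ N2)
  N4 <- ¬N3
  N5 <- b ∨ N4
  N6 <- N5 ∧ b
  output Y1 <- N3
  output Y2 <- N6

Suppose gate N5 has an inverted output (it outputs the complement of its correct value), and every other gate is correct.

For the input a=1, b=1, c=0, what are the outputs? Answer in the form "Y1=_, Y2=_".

Propagate with N5 forced: N1=0, N2=1, N3=0, N4=1, N5=0 [inverted output], N6=0.
So the outputs are Y1=0, Y2=0. (Without the fault they would be Y1=0, Y2=1.)

Y1=0, Y2=0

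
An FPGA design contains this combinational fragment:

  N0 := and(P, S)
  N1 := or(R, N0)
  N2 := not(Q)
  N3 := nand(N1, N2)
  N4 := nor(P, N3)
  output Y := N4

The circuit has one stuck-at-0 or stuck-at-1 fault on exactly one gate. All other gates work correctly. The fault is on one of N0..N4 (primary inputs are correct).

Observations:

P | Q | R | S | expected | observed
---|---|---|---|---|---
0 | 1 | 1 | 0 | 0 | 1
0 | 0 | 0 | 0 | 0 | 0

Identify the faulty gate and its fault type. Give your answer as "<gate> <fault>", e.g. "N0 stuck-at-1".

N2 stuck-at-1

Fault-free values for test 1 (P=0, Q=1, R=1, S=0): N0=0, N1=1, N2=0, N3=1, N4=0, giving Y=0. Observed 1.
Test 1: faults giving observed 1 are {N2 stuck-at-1, N3 stuck-at-0, N4 stuck-at-1}.
Test 2 (P=0, Q=0, R=0, S=0): fault-free N0=0, N1=0, N2=1, N3=1, N4=0 → 0; observed 0. Eliminates N3 stuck-at-0, N4 stuck-at-1.
Only N2 stuck-at-1 is consistent with every test.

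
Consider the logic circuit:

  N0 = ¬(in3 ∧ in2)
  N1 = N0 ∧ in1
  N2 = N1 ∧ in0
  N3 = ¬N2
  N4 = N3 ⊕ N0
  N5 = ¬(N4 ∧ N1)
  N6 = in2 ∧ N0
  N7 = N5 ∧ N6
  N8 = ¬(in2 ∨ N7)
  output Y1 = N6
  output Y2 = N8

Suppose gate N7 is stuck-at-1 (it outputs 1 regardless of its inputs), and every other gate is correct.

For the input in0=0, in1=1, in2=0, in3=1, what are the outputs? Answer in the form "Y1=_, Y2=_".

Propagate with N7 forced: N0=1, N1=1, N2=0, N3=1, N4=0, N5=1, N6=0, N7=1 [stuck-at-1], N8=0.
So the outputs are Y1=0, Y2=0. (Without the fault they would be Y1=0, Y2=1.)

Y1=0, Y2=0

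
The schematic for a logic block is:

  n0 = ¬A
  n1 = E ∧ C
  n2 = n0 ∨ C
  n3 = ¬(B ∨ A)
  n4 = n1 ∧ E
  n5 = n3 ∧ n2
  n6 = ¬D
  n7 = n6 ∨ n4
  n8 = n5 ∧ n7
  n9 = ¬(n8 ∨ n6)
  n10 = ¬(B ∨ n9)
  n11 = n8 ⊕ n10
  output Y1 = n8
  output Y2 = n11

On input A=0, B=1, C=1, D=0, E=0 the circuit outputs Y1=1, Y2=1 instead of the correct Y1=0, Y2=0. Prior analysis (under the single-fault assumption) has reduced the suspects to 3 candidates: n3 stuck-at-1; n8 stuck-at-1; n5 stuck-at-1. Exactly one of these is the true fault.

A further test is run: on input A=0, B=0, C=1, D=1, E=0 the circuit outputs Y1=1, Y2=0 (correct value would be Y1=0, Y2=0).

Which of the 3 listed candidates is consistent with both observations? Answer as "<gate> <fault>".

Evaluate each candidate on input A=0, B=0, C=1, D=1, E=0:
  n3 stuck-at-1: n0=1, n1=0, n2=1, n3=1 [stuck-at-1], n4=0, n5=1, n6=0, n7=0, n8=0, n9=1, n10=0, n11=0 → Y1=0, Y2=0 — eliminated
  n8 stuck-at-1: n0=1, n1=0, n2=1, n3=1, n4=0, n5=1, n6=0, n7=0, n8=1 [stuck-at-1], n9=0, n10=1, n11=0 → Y1=1, Y2=0 — matches
  n5 stuck-at-1: n0=1, n1=0, n2=1, n3=1, n4=0, n5=1 [stuck-at-1], n6=0, n7=0, n8=0, n9=1, n10=0, n11=0 → Y1=0, Y2=0 — eliminated
Only n8 stuck-at-1 reproduces the observed Y1=1, Y2=0.

n8 stuck-at-1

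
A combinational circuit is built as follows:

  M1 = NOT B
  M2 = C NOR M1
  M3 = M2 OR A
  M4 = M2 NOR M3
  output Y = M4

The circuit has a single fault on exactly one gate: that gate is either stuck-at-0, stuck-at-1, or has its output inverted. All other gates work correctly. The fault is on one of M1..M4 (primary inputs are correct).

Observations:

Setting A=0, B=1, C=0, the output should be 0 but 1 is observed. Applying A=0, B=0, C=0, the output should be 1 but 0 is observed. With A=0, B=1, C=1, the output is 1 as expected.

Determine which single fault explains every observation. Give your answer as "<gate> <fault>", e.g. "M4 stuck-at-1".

Fault-free values for test 1 (A=0, B=1, C=0): M1=0, M2=1, M3=1, M4=0, giving Y=0. Observed 1.
Test 1: faults giving observed 1 are {M1 stuck-at-1, M1 inverted output, M2 stuck-at-0, M2 inverted output, M4 stuck-at-1, M4 inverted output}.
Test 2 (A=0, B=0, C=0): fault-free M1=1, M2=0, M3=0, M4=1 → 1; observed 0. Eliminates M1 stuck-at-1, M2 stuck-at-0, M4 stuck-at-1.
Test 3 (A=0, B=1, C=1): fault-free M1=0, M2=0, M3=0, M4=1 → 1; observed 1. Eliminates M2 inverted output, M4 inverted output.
Only M1 inverted output is consistent with every test.

M1 inverted output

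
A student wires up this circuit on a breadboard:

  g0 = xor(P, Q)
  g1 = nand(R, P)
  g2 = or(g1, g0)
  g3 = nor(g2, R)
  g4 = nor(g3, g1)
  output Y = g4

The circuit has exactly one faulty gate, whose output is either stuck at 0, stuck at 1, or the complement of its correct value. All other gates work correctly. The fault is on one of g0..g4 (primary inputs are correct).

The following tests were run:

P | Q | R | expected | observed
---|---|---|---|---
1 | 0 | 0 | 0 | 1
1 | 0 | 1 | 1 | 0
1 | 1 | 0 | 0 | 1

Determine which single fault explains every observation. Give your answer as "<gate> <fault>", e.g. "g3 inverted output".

Fault-free values for test 1 (P=1, Q=0, R=0): g0=1, g1=1, g2=1, g3=0, g4=0, giving Y=0. Observed 1.
Test 1: faults giving observed 1 are {g1 stuck-at-0, g1 inverted output, g4 stuck-at-1, g4 inverted output}.
Test 2 (P=1, Q=0, R=1): fault-free g0=1, g1=0, g2=1, g3=0, g4=1 → 1; observed 0. Eliminates g1 stuck-at-0, g4 stuck-at-1.
Test 3 (P=1, Q=1, R=0): fault-free g0=0, g1=1, g2=1, g3=0, g4=0 → 0; observed 1. Eliminates g1 inverted output.
Only g4 inverted output is consistent with every test.

g4 inverted output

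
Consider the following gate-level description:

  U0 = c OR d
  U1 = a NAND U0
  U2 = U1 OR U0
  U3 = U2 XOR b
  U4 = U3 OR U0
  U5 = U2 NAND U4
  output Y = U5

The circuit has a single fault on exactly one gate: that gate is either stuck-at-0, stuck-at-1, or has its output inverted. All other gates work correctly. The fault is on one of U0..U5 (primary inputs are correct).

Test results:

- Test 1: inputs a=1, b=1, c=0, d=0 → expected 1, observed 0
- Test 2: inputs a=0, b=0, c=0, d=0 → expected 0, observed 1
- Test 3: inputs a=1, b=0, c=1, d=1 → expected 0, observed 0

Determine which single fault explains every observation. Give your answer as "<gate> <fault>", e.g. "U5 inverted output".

Fault-free values for test 1 (a=1, b=1, c=0, d=0): U0=0, U1=1, U2=1, U3=0, U4=0, U5=1, giving Y=1. Observed 0.
Test 1: faults giving observed 0 are {U0 stuck-at-1, U0 inverted output, U3 stuck-at-1, U3 inverted output, U4 stuck-at-1, U4 inverted output, U5 stuck-at-0, U5 inverted output}.
Test 2 (a=0, b=0, c=0, d=0): fault-free U0=0, U1=1, U2=1, U3=1, U4=1, U5=0 → 0; observed 1. Eliminates U0 stuck-at-1, U0 inverted output, U3 stuck-at-1, U4 stuck-at-1, U5 stuck-at-0.
Test 3 (a=1, b=0, c=1, d=1): fault-free U0=1, U1=0, U2=1, U3=1, U4=1, U5=0 → 0; observed 0. Eliminates U4 inverted output, U5 inverted output.
Only U3 inverted output is consistent with every test.

U3 inverted output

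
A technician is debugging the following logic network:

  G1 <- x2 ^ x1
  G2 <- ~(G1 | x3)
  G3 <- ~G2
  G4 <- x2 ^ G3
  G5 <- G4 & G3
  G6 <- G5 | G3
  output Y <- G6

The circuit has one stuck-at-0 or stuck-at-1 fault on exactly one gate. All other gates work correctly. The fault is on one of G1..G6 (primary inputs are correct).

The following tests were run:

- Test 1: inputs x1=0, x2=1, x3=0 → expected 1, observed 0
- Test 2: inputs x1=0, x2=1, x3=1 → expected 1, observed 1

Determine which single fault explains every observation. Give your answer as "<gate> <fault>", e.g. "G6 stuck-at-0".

Fault-free values for test 1 (x1=0, x2=1, x3=0): G1=1, G2=0, G3=1, G4=0, G5=0, G6=1, giving Y=1. Observed 0.
Test 1: faults giving observed 0 are {G1 stuck-at-0, G2 stuck-at-1, G3 stuck-at-0, G6 stuck-at-0}.
Test 2 (x1=0, x2=1, x3=1): fault-free G1=1, G2=0, G3=1, G4=0, G5=0, G6=1 → 1; observed 1. Eliminates G2 stuck-at-1, G3 stuck-at-0, G6 stuck-at-0.
Only G1 stuck-at-0 is consistent with every test.

G1 stuck-at-0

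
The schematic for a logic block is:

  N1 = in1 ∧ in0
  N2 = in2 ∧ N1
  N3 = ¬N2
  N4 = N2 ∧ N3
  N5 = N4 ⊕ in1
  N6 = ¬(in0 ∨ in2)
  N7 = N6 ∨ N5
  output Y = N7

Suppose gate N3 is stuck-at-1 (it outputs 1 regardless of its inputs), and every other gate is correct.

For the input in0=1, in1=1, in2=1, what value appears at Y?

Propagate with N3 forced: N1=1, N2=1, N3=1 [stuck-at-1], N4=1, N5=0, N6=0, N7=0.
So Y = 0. (Without the fault it would be 1.)

0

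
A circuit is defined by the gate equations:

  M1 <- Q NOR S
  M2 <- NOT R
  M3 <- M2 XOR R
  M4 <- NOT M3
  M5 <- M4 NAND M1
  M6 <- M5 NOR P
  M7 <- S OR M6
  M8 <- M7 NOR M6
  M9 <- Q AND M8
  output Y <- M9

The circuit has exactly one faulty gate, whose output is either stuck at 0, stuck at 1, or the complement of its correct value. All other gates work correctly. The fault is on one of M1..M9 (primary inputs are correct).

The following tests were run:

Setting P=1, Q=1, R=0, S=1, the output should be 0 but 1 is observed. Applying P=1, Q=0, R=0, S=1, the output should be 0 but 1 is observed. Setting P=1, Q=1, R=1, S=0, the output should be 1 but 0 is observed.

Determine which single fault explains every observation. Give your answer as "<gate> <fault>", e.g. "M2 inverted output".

Fault-free values for test 1 (P=1, Q=1, R=0, S=1): M1=0, M2=1, M3=1, M4=0, M5=1, M6=0, M7=1, M8=0, M9=0, giving Y=0. Observed 1.
Test 1: faults giving observed 1 are {M7 stuck-at-0, M7 inverted output, M8 stuck-at-1, M8 inverted output, M9 stuck-at-1, M9 inverted output}.
Test 2 (P=1, Q=0, R=0, S=1): fault-free M1=0, M2=1, M3=1, M4=0, M5=1, M6=0, M7=1, M8=0, M9=0 → 0; observed 1. Eliminates M7 stuck-at-0, M7 inverted output, M8 stuck-at-1, M8 inverted output.
Test 3 (P=1, Q=1, R=1, S=0): fault-free M1=0, M2=0, M3=1, M4=0, M5=1, M6=0, M7=0, M8=1, M9=1 → 1; observed 0. Eliminates M9 stuck-at-1.
Only M9 inverted output is consistent with every test.

M9 inverted output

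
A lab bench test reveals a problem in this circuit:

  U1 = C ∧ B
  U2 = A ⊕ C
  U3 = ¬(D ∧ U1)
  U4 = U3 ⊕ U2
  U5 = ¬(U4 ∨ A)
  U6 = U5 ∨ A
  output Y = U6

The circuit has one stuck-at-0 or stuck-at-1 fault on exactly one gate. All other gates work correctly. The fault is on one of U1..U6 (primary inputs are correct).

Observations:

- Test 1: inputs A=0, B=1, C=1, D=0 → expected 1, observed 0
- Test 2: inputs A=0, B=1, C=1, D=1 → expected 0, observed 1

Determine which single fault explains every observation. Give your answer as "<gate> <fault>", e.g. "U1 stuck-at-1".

Fault-free values for test 1 (A=0, B=1, C=1, D=0): U1=1, U2=1, U3=1, U4=0, U5=1, U6=1, giving Y=1. Observed 0.
Test 1: faults giving observed 0 are {U2 stuck-at-0, U3 stuck-at-0, U4 stuck-at-1, U5 stuck-at-0, U6 stuck-at-0}.
Test 2 (A=0, B=1, C=1, D=1): fault-free U1=1, U2=1, U3=0, U4=1, U5=0, U6=0 → 0; observed 1. Eliminates U3 stuck-at-0, U4 stuck-at-1, U5 stuck-at-0, U6 stuck-at-0.
Only U2 stuck-at-0 is consistent with every test.

U2 stuck-at-0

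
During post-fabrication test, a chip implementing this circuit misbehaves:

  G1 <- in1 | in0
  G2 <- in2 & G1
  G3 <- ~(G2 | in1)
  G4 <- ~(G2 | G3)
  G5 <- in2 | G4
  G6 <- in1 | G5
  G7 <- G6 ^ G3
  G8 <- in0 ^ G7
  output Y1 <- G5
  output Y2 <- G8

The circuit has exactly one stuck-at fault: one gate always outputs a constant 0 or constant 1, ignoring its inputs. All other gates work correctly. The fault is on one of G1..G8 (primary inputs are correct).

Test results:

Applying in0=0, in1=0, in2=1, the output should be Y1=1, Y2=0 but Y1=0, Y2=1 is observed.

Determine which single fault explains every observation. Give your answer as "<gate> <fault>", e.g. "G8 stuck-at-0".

G5 stuck-at-0

Fault-free values for test 1 (in0=0, in1=0, in2=1): G1=0, G2=0, G3=1, G4=0, G5=1, G6=1, G7=0, G8=0, giving Y1=1, Y2=0. Observed Y1=0, Y2=1.
Test 1: faults giving observed Y1=0, Y2=1 are {G5 stuck-at-0}.
Only G5 stuck-at-0 is consistent with every test.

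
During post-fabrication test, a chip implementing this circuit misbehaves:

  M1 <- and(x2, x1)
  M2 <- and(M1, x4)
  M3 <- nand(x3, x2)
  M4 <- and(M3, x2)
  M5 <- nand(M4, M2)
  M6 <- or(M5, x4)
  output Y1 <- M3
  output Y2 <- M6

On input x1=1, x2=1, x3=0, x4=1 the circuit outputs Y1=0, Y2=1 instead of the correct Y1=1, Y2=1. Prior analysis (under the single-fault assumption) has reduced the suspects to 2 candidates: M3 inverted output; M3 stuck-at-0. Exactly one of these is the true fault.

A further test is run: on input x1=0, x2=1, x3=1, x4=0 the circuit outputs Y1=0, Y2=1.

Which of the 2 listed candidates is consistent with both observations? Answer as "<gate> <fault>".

Evaluate each candidate on input x1=0, x2=1, x3=1, x4=0:
  M3 inverted output: M1=0, M2=0, M3=1 [inverted output], M4=1, M5=1, M6=1 → Y1=1, Y2=1 — eliminated
  M3 stuck-at-0: M1=0, M2=0, M3=0 [stuck-at-0], M4=0, M5=1, M6=1 → Y1=0, Y2=1 — matches
Only M3 stuck-at-0 reproduces the observed Y1=0, Y2=1.

M3 stuck-at-0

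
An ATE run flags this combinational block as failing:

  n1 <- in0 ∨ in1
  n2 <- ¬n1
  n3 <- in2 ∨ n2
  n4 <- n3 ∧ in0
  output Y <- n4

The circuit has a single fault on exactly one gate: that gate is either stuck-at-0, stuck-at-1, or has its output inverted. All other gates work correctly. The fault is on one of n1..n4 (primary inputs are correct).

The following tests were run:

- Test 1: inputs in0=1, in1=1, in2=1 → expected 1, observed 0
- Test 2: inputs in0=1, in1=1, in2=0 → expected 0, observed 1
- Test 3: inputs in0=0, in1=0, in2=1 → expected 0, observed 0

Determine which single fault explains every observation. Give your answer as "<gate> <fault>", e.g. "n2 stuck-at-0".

n3 inverted output

Fault-free values for test 1 (in0=1, in1=1, in2=1): n1=1, n2=0, n3=1, n4=1, giving Y=1. Observed 0.
Test 1: faults giving observed 0 are {n3 stuck-at-0, n3 inverted output, n4 stuck-at-0, n4 inverted output}.
Test 2 (in0=1, in1=1, in2=0): fault-free n1=1, n2=0, n3=0, n4=0 → 0; observed 1. Eliminates n3 stuck-at-0, n4 stuck-at-0.
Test 3 (in0=0, in1=0, in2=1): fault-free n1=0, n2=1, n3=1, n4=0 → 0; observed 0. Eliminates n4 inverted output.
Only n3 inverted output is consistent with every test.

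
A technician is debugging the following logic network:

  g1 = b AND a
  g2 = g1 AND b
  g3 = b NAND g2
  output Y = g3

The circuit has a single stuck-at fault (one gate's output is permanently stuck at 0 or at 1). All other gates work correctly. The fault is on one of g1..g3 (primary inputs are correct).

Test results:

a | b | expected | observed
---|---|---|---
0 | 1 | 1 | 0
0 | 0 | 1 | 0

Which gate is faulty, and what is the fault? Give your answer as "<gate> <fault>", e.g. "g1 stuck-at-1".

g3 stuck-at-0

Fault-free values for test 1 (a=0, b=1): g1=0, g2=0, g3=1, giving Y=1. Observed 0.
Test 1: faults giving observed 0 are {g1 stuck-at-1, g2 stuck-at-1, g3 stuck-at-0}.
Test 2 (a=0, b=0): fault-free g1=0, g2=0, g3=1 → 1; observed 0. Eliminates g1 stuck-at-1, g2 stuck-at-1.
Only g3 stuck-at-0 is consistent with every test.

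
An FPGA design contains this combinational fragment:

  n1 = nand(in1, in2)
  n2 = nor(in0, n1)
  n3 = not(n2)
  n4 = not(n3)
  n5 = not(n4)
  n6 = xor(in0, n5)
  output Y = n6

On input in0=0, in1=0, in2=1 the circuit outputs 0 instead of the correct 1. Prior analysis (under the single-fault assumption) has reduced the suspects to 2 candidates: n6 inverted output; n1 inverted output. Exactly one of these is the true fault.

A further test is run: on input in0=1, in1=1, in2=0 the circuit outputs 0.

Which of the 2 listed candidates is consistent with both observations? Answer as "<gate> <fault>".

Evaluate each candidate on input in0=1, in1=1, in2=0:
  n6 inverted output: n1=1, n2=0, n3=1, n4=0, n5=1, n6=1 [inverted output] → 1 — eliminated
  n1 inverted output: n1=0 [inverted output], n2=0, n3=1, n4=0, n5=1, n6=0 → 0 — matches
Only n1 inverted output reproduces the observed 0.

n1 inverted output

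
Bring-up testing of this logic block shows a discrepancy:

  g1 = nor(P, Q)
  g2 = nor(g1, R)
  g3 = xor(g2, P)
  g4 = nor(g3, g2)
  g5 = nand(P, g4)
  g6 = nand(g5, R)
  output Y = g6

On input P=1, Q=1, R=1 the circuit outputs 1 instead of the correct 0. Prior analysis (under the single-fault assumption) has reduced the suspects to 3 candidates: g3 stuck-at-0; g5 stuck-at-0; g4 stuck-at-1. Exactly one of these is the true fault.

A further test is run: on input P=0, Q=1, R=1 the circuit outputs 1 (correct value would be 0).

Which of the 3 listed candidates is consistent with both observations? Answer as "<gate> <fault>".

g5 stuck-at-0

Evaluate each candidate on input P=0, Q=1, R=1:
  g3 stuck-at-0: g1=0, g2=0, g3=0 [stuck-at-0], g4=1, g5=1, g6=0 → 0 — eliminated
  g5 stuck-at-0: g1=0, g2=0, g3=0, g4=1, g5=0 [stuck-at-0], g6=1 → 1 — matches
  g4 stuck-at-1: g1=0, g2=0, g3=0, g4=1 [stuck-at-1], g5=1, g6=0 → 0 — eliminated
Only g5 stuck-at-0 reproduces the observed 1.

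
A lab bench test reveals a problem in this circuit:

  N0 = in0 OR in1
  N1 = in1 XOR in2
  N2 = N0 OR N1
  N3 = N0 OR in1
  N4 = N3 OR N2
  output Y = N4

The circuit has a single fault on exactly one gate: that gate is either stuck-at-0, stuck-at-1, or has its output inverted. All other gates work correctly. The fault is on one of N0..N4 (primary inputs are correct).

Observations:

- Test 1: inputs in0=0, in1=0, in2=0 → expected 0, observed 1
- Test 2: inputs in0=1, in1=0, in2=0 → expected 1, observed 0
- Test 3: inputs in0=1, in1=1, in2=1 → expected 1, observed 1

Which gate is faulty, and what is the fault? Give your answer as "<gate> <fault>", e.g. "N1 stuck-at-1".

N0 inverted output

Fault-free values for test 1 (in0=0, in1=0, in2=0): N0=0, N1=0, N2=0, N3=0, N4=0, giving Y=0. Observed 1.
Test 1: faults giving observed 1 are {N0 stuck-at-1, N0 inverted output, N1 stuck-at-1, N1 inverted output, N2 stuck-at-1, N2 inverted output, N3 stuck-at-1, N3 inverted output, N4 stuck-at-1, N4 inverted output}.
Test 2 (in0=1, in1=0, in2=0): fault-free N0=1, N1=0, N2=1, N3=1, N4=1 → 1; observed 0. Eliminates N0 stuck-at-1, N1 stuck-at-1, N1 inverted output, N2 stuck-at-1, N2 inverted output, N3 stuck-at-1, N3 inverted output, N4 stuck-at-1.
Test 3 (in0=1, in1=1, in2=1): fault-free N0=1, N1=0, N2=1, N3=1, N4=1 → 1; observed 1. Eliminates N4 inverted output.
Only N0 inverted output is consistent with every test.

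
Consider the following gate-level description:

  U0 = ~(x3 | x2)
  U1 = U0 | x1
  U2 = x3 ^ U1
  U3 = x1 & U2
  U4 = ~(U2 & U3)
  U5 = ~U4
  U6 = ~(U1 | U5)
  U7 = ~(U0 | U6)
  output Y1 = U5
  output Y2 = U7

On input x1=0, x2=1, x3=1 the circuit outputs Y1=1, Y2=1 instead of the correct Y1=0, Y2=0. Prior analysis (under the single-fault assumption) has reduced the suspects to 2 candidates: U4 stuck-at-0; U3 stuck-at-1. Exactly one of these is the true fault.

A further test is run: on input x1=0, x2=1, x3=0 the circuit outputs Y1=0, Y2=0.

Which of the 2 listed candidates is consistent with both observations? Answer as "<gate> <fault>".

U3 stuck-at-1

Evaluate each candidate on input x1=0, x2=1, x3=0:
  U4 stuck-at-0: U0=0, U1=0, U2=0, U3=0, U4=0 [stuck-at-0], U5=1, U6=0, U7=1 → Y1=1, Y2=1 — eliminated
  U3 stuck-at-1: U0=0, U1=0, U2=0, U3=1 [stuck-at-1], U4=1, U5=0, U6=1, U7=0 → Y1=0, Y2=0 — matches
Only U3 stuck-at-1 reproduces the observed Y1=0, Y2=0.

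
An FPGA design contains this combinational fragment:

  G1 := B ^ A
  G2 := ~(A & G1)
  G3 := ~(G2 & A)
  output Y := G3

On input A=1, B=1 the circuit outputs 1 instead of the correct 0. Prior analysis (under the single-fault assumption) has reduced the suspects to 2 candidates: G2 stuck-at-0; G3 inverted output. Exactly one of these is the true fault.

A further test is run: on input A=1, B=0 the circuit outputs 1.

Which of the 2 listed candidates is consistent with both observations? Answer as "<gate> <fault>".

Evaluate each candidate on input A=1, B=0:
  G2 stuck-at-0: G1=1, G2=0 [stuck-at-0], G3=1 → 1 — matches
  G3 inverted output: G1=1, G2=0, G3=0 [inverted output] → 0 — eliminated
Only G2 stuck-at-0 reproduces the observed 1.

G2 stuck-at-0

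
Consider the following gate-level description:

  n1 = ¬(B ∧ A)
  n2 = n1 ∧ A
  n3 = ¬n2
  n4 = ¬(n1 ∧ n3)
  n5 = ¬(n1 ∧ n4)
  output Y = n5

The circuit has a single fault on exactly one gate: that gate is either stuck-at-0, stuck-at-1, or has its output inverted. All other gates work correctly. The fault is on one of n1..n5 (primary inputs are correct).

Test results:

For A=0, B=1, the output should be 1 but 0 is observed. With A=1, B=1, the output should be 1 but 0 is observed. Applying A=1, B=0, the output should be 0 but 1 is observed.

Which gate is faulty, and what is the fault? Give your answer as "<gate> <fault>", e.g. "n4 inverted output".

n5 inverted output

Fault-free values for test 1 (A=0, B=1): n1=1, n2=0, n3=1, n4=0, n5=1, giving Y=1. Observed 0.
Test 1: faults giving observed 0 are {n2 stuck-at-1, n2 inverted output, n3 stuck-at-0, n3 inverted output, n4 stuck-at-1, n4 inverted output, n5 stuck-at-0, n5 inverted output}.
Test 2 (A=1, B=1): fault-free n1=0, n2=0, n3=1, n4=1, n5=1 → 1; observed 0. Eliminates n2 stuck-at-1, n2 inverted output, n3 stuck-at-0, n3 inverted output, n4 stuck-at-1, n4 inverted output.
Test 3 (A=1, B=0): fault-free n1=1, n2=1, n3=0, n4=1, n5=0 → 0; observed 1. Eliminates n5 stuck-at-0.
Only n5 inverted output is consistent with every test.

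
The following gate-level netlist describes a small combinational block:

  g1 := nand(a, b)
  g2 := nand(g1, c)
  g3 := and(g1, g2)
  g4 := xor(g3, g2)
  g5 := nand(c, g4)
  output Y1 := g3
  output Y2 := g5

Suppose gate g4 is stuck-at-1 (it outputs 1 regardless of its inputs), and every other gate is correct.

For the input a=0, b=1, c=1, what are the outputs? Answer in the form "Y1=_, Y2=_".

Y1=0, Y2=0

Propagate with g4 forced: g1=1, g2=0, g3=0, g4=1 [stuck-at-1], g5=0.
So the outputs are Y1=0, Y2=0. (Without the fault they would be Y1=0, Y2=1.)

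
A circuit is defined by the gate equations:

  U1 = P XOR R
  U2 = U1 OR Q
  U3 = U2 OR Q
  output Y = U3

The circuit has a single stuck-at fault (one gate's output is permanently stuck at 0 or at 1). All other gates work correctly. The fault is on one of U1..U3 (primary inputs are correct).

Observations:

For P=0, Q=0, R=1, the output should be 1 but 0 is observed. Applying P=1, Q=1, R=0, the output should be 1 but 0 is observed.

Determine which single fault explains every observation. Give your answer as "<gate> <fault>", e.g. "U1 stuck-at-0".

U3 stuck-at-0

Fault-free values for test 1 (P=0, Q=0, R=1): U1=1, U2=1, U3=1, giving Y=1. Observed 0.
Test 1: faults giving observed 0 are {U1 stuck-at-0, U2 stuck-at-0, U3 stuck-at-0}.
Test 2 (P=1, Q=1, R=0): fault-free U1=1, U2=1, U3=1 → 1; observed 0. Eliminates U1 stuck-at-0, U2 stuck-at-0.
Only U3 stuck-at-0 is consistent with every test.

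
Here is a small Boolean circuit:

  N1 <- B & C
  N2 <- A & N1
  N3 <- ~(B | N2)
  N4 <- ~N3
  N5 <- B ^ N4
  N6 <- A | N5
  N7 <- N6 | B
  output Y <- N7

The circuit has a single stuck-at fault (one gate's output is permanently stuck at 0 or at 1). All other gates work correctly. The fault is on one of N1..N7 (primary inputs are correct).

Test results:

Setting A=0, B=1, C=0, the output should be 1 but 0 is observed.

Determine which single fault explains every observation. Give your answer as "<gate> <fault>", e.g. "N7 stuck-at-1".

N7 stuck-at-0

Fault-free values for test 1 (A=0, B=1, C=0): N1=0, N2=0, N3=0, N4=1, N5=0, N6=0, N7=1, giving Y=1. Observed 0.
Test 1: faults giving observed 0 are {N7 stuck-at-0}.
Only N7 stuck-at-0 is consistent with every test.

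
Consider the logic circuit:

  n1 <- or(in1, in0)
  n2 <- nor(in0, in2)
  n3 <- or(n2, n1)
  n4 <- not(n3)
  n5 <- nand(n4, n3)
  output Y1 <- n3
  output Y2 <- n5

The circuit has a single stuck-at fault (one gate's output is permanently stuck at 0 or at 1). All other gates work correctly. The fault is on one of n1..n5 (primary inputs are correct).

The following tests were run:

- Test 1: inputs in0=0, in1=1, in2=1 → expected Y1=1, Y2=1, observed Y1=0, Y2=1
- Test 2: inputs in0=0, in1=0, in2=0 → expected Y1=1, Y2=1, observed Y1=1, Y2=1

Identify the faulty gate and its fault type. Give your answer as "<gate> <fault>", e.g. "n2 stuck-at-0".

Fault-free values for test 1 (in0=0, in1=1, in2=1): n1=1, n2=0, n3=1, n4=0, n5=1, giving Y1=1, Y2=1. Observed Y1=0, Y2=1.
Test 1: faults giving observed Y1=0, Y2=1 are {n1 stuck-at-0, n3 stuck-at-0}.
Test 2 (in0=0, in1=0, in2=0): fault-free n1=0, n2=1, n3=1, n4=0, n5=1 → Y1=1, Y2=1; observed Y1=1, Y2=1. Eliminates n3 stuck-at-0.
Only n1 stuck-at-0 is consistent with every test.

n1 stuck-at-0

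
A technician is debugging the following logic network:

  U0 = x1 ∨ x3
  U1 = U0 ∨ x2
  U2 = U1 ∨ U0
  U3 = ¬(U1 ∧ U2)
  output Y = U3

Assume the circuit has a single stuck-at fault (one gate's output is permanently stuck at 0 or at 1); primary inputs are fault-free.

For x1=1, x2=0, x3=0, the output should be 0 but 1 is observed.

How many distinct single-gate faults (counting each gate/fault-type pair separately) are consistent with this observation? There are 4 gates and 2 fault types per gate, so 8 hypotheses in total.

Fault-free: U0=1, U1=1, U2=1, U3=0 → 0. Observed 1.
  U0 stuck-at-0: output 1 ✓
  U0 stuck-at-1: output 0 ✗
  U1 stuck-at-0: output 1 ✓
  U1 stuck-at-1: output 0 ✗
  U2 stuck-at-0: output 1 ✓
  U2 stuck-at-1: output 0 ✗
  U3 stuck-at-0: output 0 ✗
  U3 stuck-at-1: output 1 ✓
Consistent faults: {U0 stuck-at-0, U1 stuck-at-0, U2 stuck-at-0, U3 stuck-at-1} — 4 in all.

4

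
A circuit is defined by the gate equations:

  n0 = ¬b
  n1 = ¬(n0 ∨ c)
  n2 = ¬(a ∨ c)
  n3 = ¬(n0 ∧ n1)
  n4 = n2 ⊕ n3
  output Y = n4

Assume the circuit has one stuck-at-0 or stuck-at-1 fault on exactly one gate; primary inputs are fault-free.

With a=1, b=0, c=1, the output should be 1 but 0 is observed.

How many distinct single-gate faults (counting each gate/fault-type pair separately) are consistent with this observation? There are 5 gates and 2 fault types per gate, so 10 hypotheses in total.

Fault-free: n0=1, n1=0, n2=0, n3=1, n4=1 → 1. Observed 0.
  n0 stuck-at-0: output 1 ✗
  n0 stuck-at-1: output 1 ✗
  n1 stuck-at-0: output 1 ✗
  n1 stuck-at-1: output 0 ✓
  n2 stuck-at-0: output 1 ✗
  n2 stuck-at-1: output 0 ✓
  n3 stuck-at-0: output 0 ✓
  n3 stuck-at-1: output 1 ✗
  n4 stuck-at-0: output 0 ✓
  n4 stuck-at-1: output 1 ✗
Consistent faults: {n1 stuck-at-1, n2 stuck-at-1, n3 stuck-at-0, n4 stuck-at-0} — 4 in all.

4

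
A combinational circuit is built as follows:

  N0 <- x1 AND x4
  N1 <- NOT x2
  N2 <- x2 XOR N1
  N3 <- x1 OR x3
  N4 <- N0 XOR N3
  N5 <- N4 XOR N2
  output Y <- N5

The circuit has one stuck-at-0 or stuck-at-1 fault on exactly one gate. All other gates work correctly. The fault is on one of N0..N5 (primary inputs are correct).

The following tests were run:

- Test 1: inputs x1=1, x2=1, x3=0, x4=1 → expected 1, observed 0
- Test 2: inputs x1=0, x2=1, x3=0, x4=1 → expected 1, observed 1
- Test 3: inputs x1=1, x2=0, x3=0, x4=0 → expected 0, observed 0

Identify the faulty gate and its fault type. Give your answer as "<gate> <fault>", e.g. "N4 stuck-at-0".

Fault-free values for test 1 (x1=1, x2=1, x3=0, x4=1): N0=1, N1=0, N2=1, N3=1, N4=0, N5=1, giving Y=1. Observed 0.
Test 1: faults giving observed 0 are {N0 stuck-at-0, N1 stuck-at-1, N2 stuck-at-0, N3 stuck-at-0, N4 stuck-at-1, N5 stuck-at-0}.
Test 2 (x1=0, x2=1, x3=0, x4=1): fault-free N0=0, N1=0, N2=1, N3=0, N4=0, N5=1 → 1; observed 1. Eliminates N1 stuck-at-1, N2 stuck-at-0, N4 stuck-at-1, N5 stuck-at-0.
Test 3 (x1=1, x2=0, x3=0, x4=0): fault-free N0=0, N1=1, N2=1, N3=1, N4=1, N5=0 → 0; observed 0. Eliminates N3 stuck-at-0.
Only N0 stuck-at-0 is consistent with every test.

N0 stuck-at-0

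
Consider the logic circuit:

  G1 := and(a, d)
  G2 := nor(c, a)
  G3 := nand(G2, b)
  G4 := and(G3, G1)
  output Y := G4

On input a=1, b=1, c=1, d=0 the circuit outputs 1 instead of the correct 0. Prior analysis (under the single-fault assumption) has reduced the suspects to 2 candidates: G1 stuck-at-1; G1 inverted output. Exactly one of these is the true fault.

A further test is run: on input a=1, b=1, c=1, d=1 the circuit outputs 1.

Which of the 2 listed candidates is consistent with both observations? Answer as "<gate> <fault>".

G1 stuck-at-1

Evaluate each candidate on input a=1, b=1, c=1, d=1:
  G1 stuck-at-1: G1=1 [stuck-at-1], G2=0, G3=1, G4=1 → 1 — matches
  G1 inverted output: G1=0 [inverted output], G2=0, G3=1, G4=0 → 0 — eliminated
Only G1 stuck-at-1 reproduces the observed 1.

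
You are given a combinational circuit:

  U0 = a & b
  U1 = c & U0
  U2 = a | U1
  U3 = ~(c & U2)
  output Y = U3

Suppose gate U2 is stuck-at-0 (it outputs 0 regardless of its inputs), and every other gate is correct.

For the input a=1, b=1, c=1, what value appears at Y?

1

Propagate with U2 forced: U0=1, U1=1, U2=0 [stuck-at-0], U3=1.
So Y = 1. (Without the fault it would be 0.)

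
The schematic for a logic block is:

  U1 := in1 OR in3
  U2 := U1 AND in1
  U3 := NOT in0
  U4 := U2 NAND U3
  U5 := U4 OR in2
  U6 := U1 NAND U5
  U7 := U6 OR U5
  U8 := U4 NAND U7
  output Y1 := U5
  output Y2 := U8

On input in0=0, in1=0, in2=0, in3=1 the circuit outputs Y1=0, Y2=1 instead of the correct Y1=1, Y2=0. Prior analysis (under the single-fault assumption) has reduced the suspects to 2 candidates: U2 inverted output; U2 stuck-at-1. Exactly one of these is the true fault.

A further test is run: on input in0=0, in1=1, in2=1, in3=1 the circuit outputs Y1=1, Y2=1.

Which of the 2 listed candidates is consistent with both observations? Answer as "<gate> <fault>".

U2 stuck-at-1

Evaluate each candidate on input in0=0, in1=1, in2=1, in3=1:
  U2 inverted output: U1=1, U2=0 [inverted output], U3=1, U4=1, U5=1, U6=0, U7=1, U8=0 → Y1=1, Y2=0 — eliminated
  U2 stuck-at-1: U1=1, U2=1 [stuck-at-1], U3=1, U4=0, U5=1, U6=0, U7=1, U8=1 → Y1=1, Y2=1 — matches
Only U2 stuck-at-1 reproduces the observed Y1=1, Y2=1.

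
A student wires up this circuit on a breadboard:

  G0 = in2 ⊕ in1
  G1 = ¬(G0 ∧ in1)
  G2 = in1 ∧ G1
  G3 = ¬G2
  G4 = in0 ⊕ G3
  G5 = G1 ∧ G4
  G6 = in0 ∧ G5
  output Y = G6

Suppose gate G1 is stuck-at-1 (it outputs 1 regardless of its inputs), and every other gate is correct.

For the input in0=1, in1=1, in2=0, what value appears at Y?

Propagate with G1 forced: G0=1, G1=1 [stuck-at-1], G2=1, G3=0, G4=1, G5=1, G6=1.
So Y = 1. (Without the fault it would be 0.)

1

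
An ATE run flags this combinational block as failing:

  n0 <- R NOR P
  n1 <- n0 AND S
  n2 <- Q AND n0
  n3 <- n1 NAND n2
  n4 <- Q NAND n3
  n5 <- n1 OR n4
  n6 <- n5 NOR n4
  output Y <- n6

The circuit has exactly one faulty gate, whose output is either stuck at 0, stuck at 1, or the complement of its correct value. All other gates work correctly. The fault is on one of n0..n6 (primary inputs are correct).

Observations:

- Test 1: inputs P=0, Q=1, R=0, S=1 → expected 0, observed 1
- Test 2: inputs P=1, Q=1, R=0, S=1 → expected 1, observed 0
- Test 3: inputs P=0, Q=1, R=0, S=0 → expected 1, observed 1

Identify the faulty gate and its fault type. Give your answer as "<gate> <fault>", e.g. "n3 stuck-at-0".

Fault-free values for test 1 (P=0, Q=1, R=0, S=1): n0=1, n1=1, n2=1, n3=0, n4=1, n5=1, n6=0, giving Y=0. Observed 1.
Test 1: faults giving observed 1 are {n0 stuck-at-0, n0 inverted output, n1 stuck-at-0, n1 inverted output, n6 stuck-at-1, n6 inverted output}.
Test 2 (P=1, Q=1, R=0, S=1): fault-free n0=0, n1=0, n2=0, n3=1, n4=0, n5=0, n6=1 → 1; observed 0. Eliminates n0 stuck-at-0, n1 stuck-at-0, n6 stuck-at-1.
Test 3 (P=0, Q=1, R=0, S=0): fault-free n0=1, n1=0, n2=1, n3=1, n4=0, n5=0, n6=1 → 1; observed 1. Eliminates n1 inverted output, n6 inverted output.
Only n0 inverted output is consistent with every test.

n0 inverted output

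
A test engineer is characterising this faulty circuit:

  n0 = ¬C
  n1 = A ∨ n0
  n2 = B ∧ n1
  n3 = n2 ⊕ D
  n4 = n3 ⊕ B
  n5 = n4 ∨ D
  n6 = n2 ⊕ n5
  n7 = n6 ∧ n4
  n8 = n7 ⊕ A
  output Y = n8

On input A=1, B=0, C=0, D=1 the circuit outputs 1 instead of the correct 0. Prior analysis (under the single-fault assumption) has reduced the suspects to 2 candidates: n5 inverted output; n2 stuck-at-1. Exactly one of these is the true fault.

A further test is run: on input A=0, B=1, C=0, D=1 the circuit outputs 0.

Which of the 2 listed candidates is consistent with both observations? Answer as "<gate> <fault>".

n2 stuck-at-1

Evaluate each candidate on input A=0, B=1, C=0, D=1:
  n5 inverted output: n0=1, n1=1, n2=1, n3=0, n4=1, n5=0 [inverted output], n6=1, n7=1, n8=1 → 1 — eliminated
  n2 stuck-at-1: n0=1, n1=1, n2=1 [stuck-at-1], n3=0, n4=1, n5=1, n6=0, n7=0, n8=0 → 0 — matches
Only n2 stuck-at-1 reproduces the observed 0.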